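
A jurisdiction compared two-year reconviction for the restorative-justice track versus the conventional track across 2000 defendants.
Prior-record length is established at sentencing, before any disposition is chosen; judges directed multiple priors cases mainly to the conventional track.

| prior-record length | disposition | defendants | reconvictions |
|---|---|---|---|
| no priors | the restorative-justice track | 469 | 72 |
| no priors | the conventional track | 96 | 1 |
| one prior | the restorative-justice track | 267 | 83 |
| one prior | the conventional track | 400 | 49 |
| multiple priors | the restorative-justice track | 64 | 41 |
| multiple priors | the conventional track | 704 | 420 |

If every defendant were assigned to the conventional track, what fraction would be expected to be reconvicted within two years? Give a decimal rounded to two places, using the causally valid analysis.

0.27

The prior-record length-specific comparison favours the conventional track throughout, but the pooled figures favour the restorative-justice track. The question is whether to condition on prior-record length.
Nothing the disposition does changes prior-record length; the imbalance is an allocation artefact. With prior-record length also predicting the outcome, the pooled figure is confounded, and the within-stratum comparison is the causal one.
Standardising the conventional track to the population prior-record length mix: 0.282·1/96 + 0.334·49/400 + 0.384·420/704 = 0.273.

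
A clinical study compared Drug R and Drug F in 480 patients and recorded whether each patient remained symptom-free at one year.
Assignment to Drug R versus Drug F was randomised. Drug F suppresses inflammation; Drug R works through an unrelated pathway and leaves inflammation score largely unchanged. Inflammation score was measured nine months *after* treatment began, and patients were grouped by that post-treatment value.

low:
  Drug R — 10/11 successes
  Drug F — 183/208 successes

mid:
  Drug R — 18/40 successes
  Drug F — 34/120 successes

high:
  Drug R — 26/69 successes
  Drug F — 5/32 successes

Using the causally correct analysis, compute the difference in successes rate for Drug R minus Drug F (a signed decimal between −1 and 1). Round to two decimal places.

-0.17

Stratifying would compare drugs among patients the drugs themselves sorted into inflammation score groups — a form of selection on an intermediate. The unconditioned pooled rates give the total causal effect.
The causal difference is the pooled difference: 0.450 − 0.617 = -0.167.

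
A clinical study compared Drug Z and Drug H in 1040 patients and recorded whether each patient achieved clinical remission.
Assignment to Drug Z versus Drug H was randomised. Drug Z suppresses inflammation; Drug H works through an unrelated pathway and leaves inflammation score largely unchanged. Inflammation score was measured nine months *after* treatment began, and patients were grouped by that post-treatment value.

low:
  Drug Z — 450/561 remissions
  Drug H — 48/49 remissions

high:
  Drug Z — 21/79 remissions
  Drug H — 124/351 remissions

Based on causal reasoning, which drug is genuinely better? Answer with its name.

Drug H is higher inside every inflammation score stratum but Drug Z is higher in aggregate. Whether to stratify depends on how inflammation score relates to the drug.
Inflammation score is recorded after the drug and is itself shifted by it — it sits on the causal path from drug to outcome. Conditioning on a mediator would strip out part of the effect we want; the pooled comparison gives the total causal effect.
Pooled: Drug Z 73.6% vs Drug H 43.0%; Drug Z is higher overall.

Drug Z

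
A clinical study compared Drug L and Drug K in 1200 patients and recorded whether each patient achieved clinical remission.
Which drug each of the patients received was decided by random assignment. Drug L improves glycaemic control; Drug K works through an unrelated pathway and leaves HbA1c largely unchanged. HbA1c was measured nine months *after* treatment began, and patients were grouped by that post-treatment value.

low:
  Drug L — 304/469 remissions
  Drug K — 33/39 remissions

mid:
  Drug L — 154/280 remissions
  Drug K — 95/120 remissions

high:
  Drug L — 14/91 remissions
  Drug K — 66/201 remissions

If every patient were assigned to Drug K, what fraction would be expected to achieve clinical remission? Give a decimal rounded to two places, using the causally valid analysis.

Because the drug influences HbA1c, HbA1c is a post-treatment mediator, not a confounder. Stratifying on it would bias the estimate; the causal effect is the crude pooled difference.
So P(outcome | do(Drug K)) is just the pooled rate for Drug K: 194/360 = 0.539.

0.54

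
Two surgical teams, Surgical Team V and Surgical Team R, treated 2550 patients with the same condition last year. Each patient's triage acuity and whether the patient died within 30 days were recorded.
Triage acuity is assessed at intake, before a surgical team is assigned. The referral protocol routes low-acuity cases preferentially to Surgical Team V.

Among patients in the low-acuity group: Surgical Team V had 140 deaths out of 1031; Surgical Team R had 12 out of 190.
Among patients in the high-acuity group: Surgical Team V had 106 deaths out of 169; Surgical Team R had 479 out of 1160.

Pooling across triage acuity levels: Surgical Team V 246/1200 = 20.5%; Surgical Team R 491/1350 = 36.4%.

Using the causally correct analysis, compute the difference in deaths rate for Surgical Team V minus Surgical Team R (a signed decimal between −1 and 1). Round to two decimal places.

+0.15

The imbalance in triage acuity arose from how patients were allocated, not from anything the surgical team did; and triage acuity independently affects the outcome. The pooled gap is confounded — condition on triage acuity.
Adjusting over the population distribution of triage acuity: 0.479·(0.136−0.063) + 0.521·(0.627−0.413) = +0.146.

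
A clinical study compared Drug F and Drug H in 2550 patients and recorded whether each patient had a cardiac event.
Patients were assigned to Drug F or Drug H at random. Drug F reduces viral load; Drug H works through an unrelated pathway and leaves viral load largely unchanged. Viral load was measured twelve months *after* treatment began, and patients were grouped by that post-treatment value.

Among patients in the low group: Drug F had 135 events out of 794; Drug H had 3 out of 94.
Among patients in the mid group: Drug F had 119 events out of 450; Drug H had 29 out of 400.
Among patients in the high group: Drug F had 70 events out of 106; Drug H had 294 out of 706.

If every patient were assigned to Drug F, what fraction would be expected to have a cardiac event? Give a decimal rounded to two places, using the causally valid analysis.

The viral load-specific comparison favours Drug H throughout, but the pooled figures favour Drug F. The question is whether to condition on viral load.
The distribution of viral load is itself part of what the drug does — it is an intermediate outcome. Holding it fixed would remove that part of the effect; the total effect is the pooled difference.
So P(outcome | do(Drug F)) is just the pooled rate for Drug F: 324/1350 = 0.240.

0.24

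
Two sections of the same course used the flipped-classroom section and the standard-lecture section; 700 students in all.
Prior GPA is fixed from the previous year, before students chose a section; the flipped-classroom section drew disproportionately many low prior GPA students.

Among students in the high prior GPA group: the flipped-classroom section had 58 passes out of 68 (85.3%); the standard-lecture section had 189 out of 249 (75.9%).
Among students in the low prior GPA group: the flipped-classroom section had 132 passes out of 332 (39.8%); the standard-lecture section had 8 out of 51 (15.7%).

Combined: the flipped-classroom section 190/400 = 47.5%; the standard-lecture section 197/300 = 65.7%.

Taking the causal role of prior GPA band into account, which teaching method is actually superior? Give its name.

Within every prior GPA band level the flipped-classroom section has the higher rate, yet pooled the standard-lecture section does — Simpson's reversal.
Here prior GPA band is a common cause — it drives both which teaching method a case falls under and the outcome. The crude comparison mixes populations; the stratum-specific rates are the causally relevant ones.
Within each level — high prior GPA: 85.3% vs 75.9%; low prior GPA: 39.8% vs 15.7% — the flipped-classroom section is higher every time.

the flipped-classroom section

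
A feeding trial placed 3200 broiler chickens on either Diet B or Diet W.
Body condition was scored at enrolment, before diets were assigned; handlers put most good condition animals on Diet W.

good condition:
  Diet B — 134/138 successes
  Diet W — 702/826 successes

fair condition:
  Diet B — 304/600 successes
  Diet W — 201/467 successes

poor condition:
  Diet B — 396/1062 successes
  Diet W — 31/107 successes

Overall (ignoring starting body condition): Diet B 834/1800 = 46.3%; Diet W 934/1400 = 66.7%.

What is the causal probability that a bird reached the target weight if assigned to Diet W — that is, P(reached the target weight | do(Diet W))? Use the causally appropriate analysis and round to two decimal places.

0.51

Diet B is higher inside every starting body condition stratum but Diet W is higher in aggregate. Whether to stratify depends on how starting body condition relates to the diet.
Starting body condition differs across diets for reasons unrelated to any effect of the diet itself, and it separately predicts the outcome — a classic confounder. We must compare within starting body condition levels.
Standardising Diet W to the population starting body condition mix: 0.301·702/826 + 0.333·201/467 + 0.365·31/107 = 0.505.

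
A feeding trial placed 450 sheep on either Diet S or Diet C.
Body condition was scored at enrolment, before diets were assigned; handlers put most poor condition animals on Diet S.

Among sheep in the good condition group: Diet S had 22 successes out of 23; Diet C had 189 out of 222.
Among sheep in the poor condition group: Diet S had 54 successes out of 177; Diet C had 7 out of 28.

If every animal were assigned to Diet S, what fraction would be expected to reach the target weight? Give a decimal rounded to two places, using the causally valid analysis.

0.66

Within every starting body condition level Diet S has the higher rate, yet pooled Diet C does — Simpson's reversal.
The imbalance in starting body condition arose from how sheep were allocated, not from anything the diet did; and starting body condition independently affects the outcome. The pooled gap is confounded — condition on starting body condition.
Standardising Diet S to the population starting body condition mix: 0.544·22/23 + 0.456·54/177 = 0.660.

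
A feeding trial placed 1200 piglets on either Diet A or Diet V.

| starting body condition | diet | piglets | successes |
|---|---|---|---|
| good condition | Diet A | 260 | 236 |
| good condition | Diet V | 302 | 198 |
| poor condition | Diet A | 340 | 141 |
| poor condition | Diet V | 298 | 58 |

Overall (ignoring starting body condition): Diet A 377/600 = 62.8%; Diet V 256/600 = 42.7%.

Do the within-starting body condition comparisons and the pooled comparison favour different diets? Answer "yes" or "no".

no

Within each starting body condition level (good condition 90.8% vs 65.6%; poor condition 41.5% vs 19.5%), Diet A has the higher rate every time. Pooled: 62.8% vs 42.7% — Diet A has the higher rate overall. They agree.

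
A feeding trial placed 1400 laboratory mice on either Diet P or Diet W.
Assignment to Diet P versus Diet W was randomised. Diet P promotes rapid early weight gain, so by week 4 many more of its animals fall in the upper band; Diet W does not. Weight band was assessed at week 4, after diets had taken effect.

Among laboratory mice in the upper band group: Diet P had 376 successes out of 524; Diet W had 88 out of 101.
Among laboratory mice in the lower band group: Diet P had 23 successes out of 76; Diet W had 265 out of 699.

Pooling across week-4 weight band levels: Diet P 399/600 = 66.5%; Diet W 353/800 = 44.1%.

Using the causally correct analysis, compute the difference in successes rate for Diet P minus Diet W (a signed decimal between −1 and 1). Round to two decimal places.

The week-4 weight band-specific comparison favours Diet W throughout, but the pooled figures favour Diet P. The question is whether to condition on week-4 weight band.
Week-4 weight band is recorded after the diet and is itself shifted by it — it sits on the causal path from diet to outcome. Conditioning on a mediator would strip out part of the effect we want; the pooled comparison gives the total causal effect.
The causal difference is the pooled difference: 0.665 − 0.441 = +0.224.

+0.22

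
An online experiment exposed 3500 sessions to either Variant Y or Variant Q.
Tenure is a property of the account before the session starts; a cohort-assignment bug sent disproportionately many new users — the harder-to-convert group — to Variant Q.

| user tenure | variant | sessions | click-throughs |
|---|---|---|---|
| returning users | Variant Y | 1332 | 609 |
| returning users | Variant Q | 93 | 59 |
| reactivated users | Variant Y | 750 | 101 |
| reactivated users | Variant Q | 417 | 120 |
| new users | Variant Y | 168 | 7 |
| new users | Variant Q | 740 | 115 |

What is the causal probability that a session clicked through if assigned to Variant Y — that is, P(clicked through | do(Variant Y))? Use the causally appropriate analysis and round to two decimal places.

Here user tenure is a common cause — it drives both which variant a case falls under and the outcome. The crude comparison mixes populations; the stratum-specific rates are the causally relevant ones.
Standardising Variant Y to the population user tenure mix: 0.407·609/1332 + 0.333·101/750 + 0.259·7/168 = 0.242.

0.24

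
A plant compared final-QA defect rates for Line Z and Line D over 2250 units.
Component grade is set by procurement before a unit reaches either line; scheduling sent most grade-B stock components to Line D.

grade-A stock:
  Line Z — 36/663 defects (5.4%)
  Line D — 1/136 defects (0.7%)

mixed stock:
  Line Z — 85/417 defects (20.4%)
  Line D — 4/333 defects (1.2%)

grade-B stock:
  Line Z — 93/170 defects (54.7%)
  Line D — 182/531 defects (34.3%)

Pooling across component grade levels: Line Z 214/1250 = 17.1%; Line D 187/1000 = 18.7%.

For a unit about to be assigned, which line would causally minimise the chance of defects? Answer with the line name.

Line D

Component grade satisfies the back-door criterion: it is not a descendant of the line, and it blocks the spurious path from line to outcome. Adjusting for it (i.e., using the within-component grade rates) gives the causal effect.
Within each level — grade-A stock: 5.4% vs 0.7%; mixed stock: 20.4% vs 1.2%; grade-B stock: 54.7% vs 34.3% — Line D is lower every time.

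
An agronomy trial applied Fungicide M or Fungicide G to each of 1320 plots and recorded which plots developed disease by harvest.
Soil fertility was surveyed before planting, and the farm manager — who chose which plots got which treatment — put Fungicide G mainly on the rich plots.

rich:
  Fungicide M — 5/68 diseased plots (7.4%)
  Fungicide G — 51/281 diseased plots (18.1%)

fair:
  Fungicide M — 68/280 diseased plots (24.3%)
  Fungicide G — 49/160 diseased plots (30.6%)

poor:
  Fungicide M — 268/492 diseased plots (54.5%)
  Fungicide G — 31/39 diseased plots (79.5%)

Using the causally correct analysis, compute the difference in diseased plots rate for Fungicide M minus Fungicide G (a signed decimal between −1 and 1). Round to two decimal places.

-0.15

The stratified and pooled comparisons disagree (Fungicide M wins within each soil fertility; Fungicide G wins overall), so the answer turns on the causal role of soil fertility.
Since soil fertility is a pre-existing factor (not a product of the fungicide) and it affects the outcome on its own, it is a confounder. The stratified rates, not the pooled rate, identify the causal effect.
Adjusting over the population distribution of soil fertility: 0.264·(0.074−0.181) + 0.333·(0.243−0.306) + 0.402·(0.545−0.795) = -0.150.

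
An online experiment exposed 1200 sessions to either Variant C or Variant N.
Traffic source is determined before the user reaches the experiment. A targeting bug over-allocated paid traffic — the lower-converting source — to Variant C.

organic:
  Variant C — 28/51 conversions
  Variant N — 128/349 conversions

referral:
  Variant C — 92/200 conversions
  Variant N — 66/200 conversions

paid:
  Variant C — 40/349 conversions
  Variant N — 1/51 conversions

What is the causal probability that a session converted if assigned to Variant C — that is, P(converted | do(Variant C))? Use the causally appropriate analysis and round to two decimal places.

The traffic source-specific comparison favours Variant C throughout, but the pooled figures favour Variant N. The question is whether to condition on traffic source.
Traffic source differs across variants for reasons unrelated to any effect of the variant itself, and it separately predicts the outcome — a classic confounder. We must compare within traffic source levels.
Standardising Variant C to the population traffic source mix: 0.333·28/51 + 0.333·92/200 + 0.333·40/349 = 0.375.

0.37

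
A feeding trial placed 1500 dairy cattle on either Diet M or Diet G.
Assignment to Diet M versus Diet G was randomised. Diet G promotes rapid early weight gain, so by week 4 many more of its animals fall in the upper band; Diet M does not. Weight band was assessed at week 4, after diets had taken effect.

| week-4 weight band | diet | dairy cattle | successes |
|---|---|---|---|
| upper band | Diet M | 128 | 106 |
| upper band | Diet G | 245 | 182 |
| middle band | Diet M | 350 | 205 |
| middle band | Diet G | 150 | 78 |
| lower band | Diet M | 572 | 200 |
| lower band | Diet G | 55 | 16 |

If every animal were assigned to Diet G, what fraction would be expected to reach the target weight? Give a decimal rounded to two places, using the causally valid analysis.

The week-4 weight band-specific comparison favours Diet M throughout, but the pooled figures favour Diet G. The question is whether to condition on week-4 weight band.
The distribution of week-4 weight band is itself part of what the diet does — it is an intermediate outcome. Holding it fixed would remove that part of the effect; the total effect is the pooled difference.
So P(outcome | do(Diet G)) is just the pooled rate for Diet G: 276/450 = 0.613.

0.61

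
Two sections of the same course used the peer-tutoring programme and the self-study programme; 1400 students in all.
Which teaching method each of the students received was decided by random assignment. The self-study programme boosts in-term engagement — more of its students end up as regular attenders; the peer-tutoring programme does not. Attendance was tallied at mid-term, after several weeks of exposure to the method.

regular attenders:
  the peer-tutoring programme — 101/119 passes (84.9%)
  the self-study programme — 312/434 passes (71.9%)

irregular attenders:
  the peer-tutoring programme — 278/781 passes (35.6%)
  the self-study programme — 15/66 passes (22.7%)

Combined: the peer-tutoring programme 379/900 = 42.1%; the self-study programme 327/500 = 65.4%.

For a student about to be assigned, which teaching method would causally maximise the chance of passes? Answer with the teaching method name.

the peer-tutoring programme is higher inside every mid-term attendance stratum but the self-study programme is higher in aggregate. Whether to stratify depends on how mid-term attendance relates to the teaching method.
Because the teaching method influences mid-term attendance, mid-term attendance is a post-treatment mediator, not a confounder. Stratifying on it would bias the estimate; the causal effect is the crude pooled difference.
Pooled: the peer-tutoring programme 42.1% vs the self-study programme 65.4%; the self-study programme is higher overall.

the self-study programme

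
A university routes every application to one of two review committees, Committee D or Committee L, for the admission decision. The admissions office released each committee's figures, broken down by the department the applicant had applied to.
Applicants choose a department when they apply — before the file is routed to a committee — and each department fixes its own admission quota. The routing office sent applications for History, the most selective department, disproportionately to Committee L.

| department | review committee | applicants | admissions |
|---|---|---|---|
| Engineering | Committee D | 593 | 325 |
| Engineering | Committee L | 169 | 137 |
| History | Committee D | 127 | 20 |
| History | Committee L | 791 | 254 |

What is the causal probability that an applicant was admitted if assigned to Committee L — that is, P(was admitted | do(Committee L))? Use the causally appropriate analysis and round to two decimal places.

Department satisfies the back-door criterion: it is not a descendant of the review committee, and it blocks the spurious path from review committee to outcome. Adjusting for it (i.e., using the within-department rates) gives the causal effect.
Standardising Committee L to the population department mix: 0.454·137/169 + 0.546·254/791 = 0.543.

0.54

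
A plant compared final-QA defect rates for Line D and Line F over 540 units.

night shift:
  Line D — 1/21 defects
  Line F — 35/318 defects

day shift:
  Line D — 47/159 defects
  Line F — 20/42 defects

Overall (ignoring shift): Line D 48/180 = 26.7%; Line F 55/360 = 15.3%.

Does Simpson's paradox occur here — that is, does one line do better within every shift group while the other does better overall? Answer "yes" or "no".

yes

Within each shift level (night shift 4.8% vs 11.0%; day shift 29.6% vs 47.6%), Line D has the lower rate every time. Pooled: 26.7% vs 15.3% — Line F has the lower rate overall. The two comparisons disagree.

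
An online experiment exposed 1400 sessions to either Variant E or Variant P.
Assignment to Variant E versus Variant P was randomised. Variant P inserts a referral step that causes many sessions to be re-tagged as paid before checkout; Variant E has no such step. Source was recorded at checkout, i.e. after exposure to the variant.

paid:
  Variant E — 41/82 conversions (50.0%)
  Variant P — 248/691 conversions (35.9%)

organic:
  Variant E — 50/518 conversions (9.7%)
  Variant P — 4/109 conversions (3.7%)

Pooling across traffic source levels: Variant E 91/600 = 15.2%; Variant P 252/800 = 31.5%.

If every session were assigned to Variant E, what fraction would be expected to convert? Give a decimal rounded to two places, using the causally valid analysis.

0.15

Within every traffic source level Variant E has the higher rate, yet pooled Variant P does — Simpson's reversal.
The distribution of traffic source is itself part of what the variant does — it is an intermediate outcome. Holding it fixed would remove that part of the effect; the total effect is the pooled difference.
So P(outcome | do(Variant E)) is just the pooled rate for Variant E: 91/600 = 0.152.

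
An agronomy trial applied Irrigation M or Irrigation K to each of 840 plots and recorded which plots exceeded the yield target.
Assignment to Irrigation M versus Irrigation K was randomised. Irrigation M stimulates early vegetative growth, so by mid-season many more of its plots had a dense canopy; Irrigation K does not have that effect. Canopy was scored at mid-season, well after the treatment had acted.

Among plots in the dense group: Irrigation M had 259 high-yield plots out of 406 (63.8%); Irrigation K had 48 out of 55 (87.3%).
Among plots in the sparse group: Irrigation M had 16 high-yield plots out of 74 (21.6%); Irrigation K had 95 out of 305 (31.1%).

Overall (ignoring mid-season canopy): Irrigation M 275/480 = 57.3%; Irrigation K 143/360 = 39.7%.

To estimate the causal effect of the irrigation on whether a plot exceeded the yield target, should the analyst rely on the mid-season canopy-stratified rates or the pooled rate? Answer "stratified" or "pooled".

Within every mid-season canopy level Irrigation K has the higher rate, yet pooled Irrigation M does — Simpson's reversal.
Mid-season canopy lies on the pathway irrigation → mid-season canopy → outcome, so adjusting for it blocks the indirect effect. For the total causal effect of irrigation, use the unadjusted pooled rates.
Pooled: Irrigation M 57.3% vs Irrigation K 39.7%; Irrigation M is higher overall.

pooled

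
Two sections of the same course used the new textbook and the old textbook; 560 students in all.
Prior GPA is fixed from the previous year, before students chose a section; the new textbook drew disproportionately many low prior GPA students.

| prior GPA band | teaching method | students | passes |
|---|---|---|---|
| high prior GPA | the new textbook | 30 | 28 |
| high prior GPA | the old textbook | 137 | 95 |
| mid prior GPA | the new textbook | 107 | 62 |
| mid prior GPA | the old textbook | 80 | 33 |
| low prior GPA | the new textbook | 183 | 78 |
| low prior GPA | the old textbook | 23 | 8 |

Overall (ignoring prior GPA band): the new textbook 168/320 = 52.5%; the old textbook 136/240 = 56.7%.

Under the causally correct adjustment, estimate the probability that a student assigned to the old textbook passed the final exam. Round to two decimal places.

0.47

Prior GPA band satisfies the back-door criterion: it is not a descendant of the teaching method, and it blocks the spurious path from teaching method to outcome. Adjusting for it (i.e., using the within-prior GPA band rates) gives the causal effect.
Standardising the old textbook to the population prior GPA band mix: 0.298·95/137 + 0.334·33/80 + 0.368·8/23 = 0.472.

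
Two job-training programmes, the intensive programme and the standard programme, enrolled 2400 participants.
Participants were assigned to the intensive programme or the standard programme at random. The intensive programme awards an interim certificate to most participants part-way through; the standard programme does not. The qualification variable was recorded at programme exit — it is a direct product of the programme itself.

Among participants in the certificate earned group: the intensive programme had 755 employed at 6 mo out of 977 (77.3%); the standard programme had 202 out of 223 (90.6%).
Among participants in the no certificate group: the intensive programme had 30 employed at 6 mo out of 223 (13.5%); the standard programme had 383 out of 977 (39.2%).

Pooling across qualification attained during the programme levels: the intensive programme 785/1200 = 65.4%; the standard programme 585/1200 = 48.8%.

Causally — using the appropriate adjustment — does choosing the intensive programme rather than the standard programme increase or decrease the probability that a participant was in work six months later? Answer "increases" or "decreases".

increases

Qualification attained during the programme lies on the pathway programme → qualification attained during the programme → outcome, so adjusting for it blocks the indirect effect. For the total causal effect of programme, use the unadjusted pooled rates.
Pooled: the intensive programme 65.4% vs the standard programme 48.8%; the intensive programme is higher overall.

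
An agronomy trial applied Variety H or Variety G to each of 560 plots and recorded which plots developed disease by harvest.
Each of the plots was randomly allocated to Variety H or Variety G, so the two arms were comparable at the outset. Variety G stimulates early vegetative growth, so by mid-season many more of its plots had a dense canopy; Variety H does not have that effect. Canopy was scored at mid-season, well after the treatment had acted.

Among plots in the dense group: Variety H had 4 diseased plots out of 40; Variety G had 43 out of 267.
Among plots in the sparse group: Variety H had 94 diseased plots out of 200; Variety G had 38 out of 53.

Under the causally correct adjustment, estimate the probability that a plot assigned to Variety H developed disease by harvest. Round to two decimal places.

Mid-season canopy is recorded after the variety and is itself shifted by it — it sits on the causal path from variety to outcome. Conditioning on a mediator would strip out part of the effect we want; the pooled comparison gives the total causal effect.
So P(outcome | do(Variety H)) is just the pooled rate for Variety H: 98/240 = 0.408.

0.41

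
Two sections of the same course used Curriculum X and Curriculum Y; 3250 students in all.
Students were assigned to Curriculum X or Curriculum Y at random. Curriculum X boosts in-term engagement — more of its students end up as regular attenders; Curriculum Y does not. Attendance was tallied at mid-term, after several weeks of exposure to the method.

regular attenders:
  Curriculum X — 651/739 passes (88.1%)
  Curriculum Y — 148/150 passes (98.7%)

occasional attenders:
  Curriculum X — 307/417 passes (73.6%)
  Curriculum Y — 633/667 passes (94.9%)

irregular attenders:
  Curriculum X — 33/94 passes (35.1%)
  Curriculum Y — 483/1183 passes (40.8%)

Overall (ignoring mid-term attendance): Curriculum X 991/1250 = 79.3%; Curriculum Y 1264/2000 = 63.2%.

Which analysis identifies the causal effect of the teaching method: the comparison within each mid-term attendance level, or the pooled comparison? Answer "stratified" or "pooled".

pooled

Curriculum Y is higher inside every mid-term attendance stratum but Curriculum X is higher in aggregate. Whether to stratify depends on how mid-term attendance relates to the teaching method.
Mid-term attendance is downstream of the teaching method. One should not condition on a consequence of treatment, so the overall rates are the right comparison.
Pooled: Curriculum X 79.3% vs Curriculum Y 63.2%; Curriculum X is higher overall.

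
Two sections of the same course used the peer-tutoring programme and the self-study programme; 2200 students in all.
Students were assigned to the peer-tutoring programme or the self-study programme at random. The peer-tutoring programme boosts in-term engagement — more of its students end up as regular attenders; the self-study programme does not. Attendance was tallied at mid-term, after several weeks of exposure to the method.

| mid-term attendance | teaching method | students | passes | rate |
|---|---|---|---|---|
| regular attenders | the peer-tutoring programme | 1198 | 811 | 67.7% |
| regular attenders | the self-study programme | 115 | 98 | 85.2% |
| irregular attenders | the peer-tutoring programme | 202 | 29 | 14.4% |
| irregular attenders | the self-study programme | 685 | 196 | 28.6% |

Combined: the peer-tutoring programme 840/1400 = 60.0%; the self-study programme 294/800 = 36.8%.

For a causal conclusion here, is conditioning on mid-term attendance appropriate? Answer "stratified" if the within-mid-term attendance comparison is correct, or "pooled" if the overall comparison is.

pooled

The stratified and pooled comparisons disagree (the self-study programme wins within each mid-term attendance; the peer-tutoring programme wins overall), so the answer turns on the causal role of mid-term attendance.
Mid-term attendance lies on the pathway teaching method → mid-term attendance → outcome, so adjusting for it blocks the indirect effect. For the total causal effect of teaching method, use the unadjusted pooled rates.
Pooled: the peer-tutoring programme 60.0% vs the self-study programme 36.8%; the peer-tutoring programme is higher overall.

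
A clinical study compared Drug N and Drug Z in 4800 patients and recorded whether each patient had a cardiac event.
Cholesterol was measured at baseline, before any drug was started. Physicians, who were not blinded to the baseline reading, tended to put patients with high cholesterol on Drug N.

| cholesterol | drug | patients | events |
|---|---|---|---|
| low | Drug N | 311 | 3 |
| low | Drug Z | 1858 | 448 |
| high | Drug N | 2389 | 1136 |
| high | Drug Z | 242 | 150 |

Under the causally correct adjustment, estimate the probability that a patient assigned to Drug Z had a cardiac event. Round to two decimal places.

0.45

The stratified and pooled comparisons disagree (Drug N wins within each cholesterol; Drug Z wins overall), so the answer turns on the causal role of cholesterol.
Cholesterol is set before the drug has any effect — it is not caused by the drug — and it independently drives the outcome. That makes it a confounder, so the causal comparison is within cholesterol levels.
Standardising Drug Z to the population cholesterol mix: 0.452·448/1858 + 0.548·150/242 = 0.449.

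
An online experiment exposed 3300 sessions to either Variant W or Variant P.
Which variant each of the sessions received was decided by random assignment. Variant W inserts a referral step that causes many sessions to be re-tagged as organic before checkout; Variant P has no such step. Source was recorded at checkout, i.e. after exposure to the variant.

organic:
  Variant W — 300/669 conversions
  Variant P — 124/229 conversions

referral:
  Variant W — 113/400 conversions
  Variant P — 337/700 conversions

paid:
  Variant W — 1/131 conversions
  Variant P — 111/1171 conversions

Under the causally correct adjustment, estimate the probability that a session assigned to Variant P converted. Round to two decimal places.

0.27

The distribution of traffic source is itself part of what the variant does — it is an intermediate outcome. Holding it fixed would remove that part of the effect; the total effect is the pooled difference.
So P(outcome | do(Variant P)) is just the pooled rate for Variant P: 572/2100 = 0.272.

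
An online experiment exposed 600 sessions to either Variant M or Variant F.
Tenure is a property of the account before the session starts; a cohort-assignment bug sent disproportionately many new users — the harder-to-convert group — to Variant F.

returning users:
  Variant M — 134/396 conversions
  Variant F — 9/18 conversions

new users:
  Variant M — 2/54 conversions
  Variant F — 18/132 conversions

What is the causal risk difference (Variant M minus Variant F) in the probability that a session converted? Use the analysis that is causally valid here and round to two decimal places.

-0.14

Within every user tenure level Variant F has the higher rate, yet pooled Variant M does — Simpson's reversal.
User tenure is set before the variant has any effect — it is not caused by the variant — and it independently drives the outcome. That makes it a confounder, so the causal comparison is within user tenure levels.
Adjusting over the population distribution of user tenure: 0.690·(0.338−0.500) + 0.310·(0.037−0.136) = -0.142.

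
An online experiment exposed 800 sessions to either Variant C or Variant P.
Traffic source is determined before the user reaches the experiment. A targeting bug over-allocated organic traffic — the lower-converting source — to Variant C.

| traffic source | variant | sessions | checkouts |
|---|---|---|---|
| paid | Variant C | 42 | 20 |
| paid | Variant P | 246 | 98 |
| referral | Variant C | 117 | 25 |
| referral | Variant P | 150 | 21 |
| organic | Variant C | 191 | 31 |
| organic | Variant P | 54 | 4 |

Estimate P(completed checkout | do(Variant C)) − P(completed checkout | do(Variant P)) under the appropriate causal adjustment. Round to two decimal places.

+0.08

Traffic source satisfies the back-door criterion: it is not a descendant of the variant, and it blocks the spurious path from variant to outcome. Adjusting for it (i.e., using the within-traffic source rates) gives the causal effect.
Adjusting over the population distribution of traffic source: 0.360·(0.476−0.398) + 0.334·(0.214−0.140) + 0.306·(0.162−0.074) = +0.080.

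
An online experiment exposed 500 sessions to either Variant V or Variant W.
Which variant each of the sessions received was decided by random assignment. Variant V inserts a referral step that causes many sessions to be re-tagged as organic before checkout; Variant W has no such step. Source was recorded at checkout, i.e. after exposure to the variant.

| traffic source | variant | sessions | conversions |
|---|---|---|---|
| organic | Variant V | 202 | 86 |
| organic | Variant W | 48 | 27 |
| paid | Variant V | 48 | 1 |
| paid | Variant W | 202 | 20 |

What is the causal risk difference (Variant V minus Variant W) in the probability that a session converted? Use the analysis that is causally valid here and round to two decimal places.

Within every traffic source level Variant W has the higher rate, yet pooled Variant V does — Simpson's reversal.
Stratifying would compare variants among sessions the variants themselves sorted into traffic source groups — a form of selection on an intermediate. The unconditioned pooled rates give the total causal effect.
The causal difference is the pooled difference: 0.348 − 0.188 = +0.160.

+0.16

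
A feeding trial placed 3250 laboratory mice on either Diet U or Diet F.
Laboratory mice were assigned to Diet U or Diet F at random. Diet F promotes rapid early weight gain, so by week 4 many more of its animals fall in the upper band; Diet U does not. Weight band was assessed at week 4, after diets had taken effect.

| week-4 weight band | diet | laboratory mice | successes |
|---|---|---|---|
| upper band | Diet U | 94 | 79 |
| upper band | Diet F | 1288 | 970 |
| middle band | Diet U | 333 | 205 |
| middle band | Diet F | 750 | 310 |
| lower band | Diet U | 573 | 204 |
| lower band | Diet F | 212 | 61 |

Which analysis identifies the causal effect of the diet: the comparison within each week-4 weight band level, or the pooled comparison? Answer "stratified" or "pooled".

pooled

The stratified and pooled comparisons disagree (Diet U wins within each week-4 weight band; Diet F wins overall), so the answer turns on the causal role of week-4 weight band.
Stratifying would compare diets among laboratory mice the diets themselves sorted into week-4 weight band groups — a form of selection on an intermediate. The unconditioned pooled rates give the total causal effect.
Pooled: Diet U 48.8% vs Diet F 59.6%; Diet F is higher overall.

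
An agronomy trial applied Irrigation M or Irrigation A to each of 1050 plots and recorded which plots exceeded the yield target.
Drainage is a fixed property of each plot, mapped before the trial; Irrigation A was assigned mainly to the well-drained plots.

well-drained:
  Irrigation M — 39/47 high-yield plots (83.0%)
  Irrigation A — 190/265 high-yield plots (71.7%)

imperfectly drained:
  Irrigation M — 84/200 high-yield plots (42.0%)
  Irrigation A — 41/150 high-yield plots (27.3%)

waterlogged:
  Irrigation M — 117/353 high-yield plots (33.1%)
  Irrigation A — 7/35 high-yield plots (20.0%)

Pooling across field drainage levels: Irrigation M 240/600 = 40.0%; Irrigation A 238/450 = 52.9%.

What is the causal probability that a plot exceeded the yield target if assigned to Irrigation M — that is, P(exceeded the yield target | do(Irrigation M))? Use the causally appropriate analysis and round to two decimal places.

0.51

Field drainage is set before the irrigation has any effect — it is not caused by the irrigation — and it independently drives the outcome. That makes it a confounder, so the causal comparison is within field drainage levels.
Standardising Irrigation M to the population field drainage mix: 0.297·39/47 + 0.333·84/200 + 0.370·117/353 = 0.509.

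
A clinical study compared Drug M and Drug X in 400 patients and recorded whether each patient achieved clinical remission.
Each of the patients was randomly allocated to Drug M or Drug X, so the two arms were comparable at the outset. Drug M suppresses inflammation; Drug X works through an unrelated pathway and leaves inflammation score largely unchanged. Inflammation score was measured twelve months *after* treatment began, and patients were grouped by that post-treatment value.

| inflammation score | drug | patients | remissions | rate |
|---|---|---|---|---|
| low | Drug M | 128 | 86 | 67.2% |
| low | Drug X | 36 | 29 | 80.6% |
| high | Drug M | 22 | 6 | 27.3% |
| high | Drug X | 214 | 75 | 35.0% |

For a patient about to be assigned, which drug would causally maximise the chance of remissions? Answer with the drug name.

Drug M

Drug X is higher inside every inflammation score stratum but Drug M is higher in aggregate. Whether to stratify depends on how inflammation score relates to the drug.
Inflammation score here is a post-treatment variable shaped by the drug; conditioning on it would introduce bias rather than remove it. The overall comparison is the causal one.
Pooled: Drug M 61.3% vs Drug X 41.6%; Drug M is higher overall.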